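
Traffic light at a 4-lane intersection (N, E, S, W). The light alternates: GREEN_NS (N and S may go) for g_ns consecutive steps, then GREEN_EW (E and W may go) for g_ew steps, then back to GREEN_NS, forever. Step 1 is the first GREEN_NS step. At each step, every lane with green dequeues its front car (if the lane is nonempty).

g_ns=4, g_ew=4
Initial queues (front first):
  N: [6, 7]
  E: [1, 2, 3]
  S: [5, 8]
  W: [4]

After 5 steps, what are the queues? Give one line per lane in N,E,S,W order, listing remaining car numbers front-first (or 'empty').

Step 1 [NS]: N:car6-GO,E:wait,S:car5-GO,W:wait | queues: N=1 E=3 S=1 W=1
Step 2 [NS]: N:car7-GO,E:wait,S:car8-GO,W:wait | queues: N=0 E=3 S=0 W=1
Step 3 [NS]: N:empty,E:wait,S:empty,W:wait | queues: N=0 E=3 S=0 W=1
Step 4 [NS]: N:empty,E:wait,S:empty,W:wait | queues: N=0 E=3 S=0 W=1
Step 5 [EW]: N:wait,E:car1-GO,S:wait,W:car4-GO | queues: N=0 E=2 S=0 W=0

N: empty
E: 2 3
S: empty
W: empty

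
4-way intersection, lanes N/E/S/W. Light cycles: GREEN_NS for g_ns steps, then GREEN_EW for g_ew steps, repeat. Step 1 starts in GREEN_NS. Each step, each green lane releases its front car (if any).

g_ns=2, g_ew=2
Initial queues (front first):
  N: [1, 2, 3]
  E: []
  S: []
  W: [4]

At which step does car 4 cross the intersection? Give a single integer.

Step 1 [NS]: N:car1-GO,E:wait,S:empty,W:wait | queues: N=2 E=0 S=0 W=1
Step 2 [NS]: N:car2-GO,E:wait,S:empty,W:wait | queues: N=1 E=0 S=0 W=1
Step 3 [EW]: N:wait,E:empty,S:wait,W:car4-GO | queues: N=1 E=0 S=0 W=0
Step 4 [EW]: N:wait,E:empty,S:wait,W:empty | queues: N=1 E=0 S=0 W=0
Step 5 [NS]: N:car3-GO,E:wait,S:empty,W:wait | queues: N=0 E=0 S=0 W=0
Car 4 crosses at step 3

3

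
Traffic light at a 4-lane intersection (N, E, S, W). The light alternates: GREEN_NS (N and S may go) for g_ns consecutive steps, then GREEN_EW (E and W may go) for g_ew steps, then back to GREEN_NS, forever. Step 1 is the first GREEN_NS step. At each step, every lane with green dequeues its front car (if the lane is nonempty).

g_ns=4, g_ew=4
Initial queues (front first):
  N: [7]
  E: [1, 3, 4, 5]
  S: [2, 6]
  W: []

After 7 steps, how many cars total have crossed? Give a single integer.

Answer: 6

Derivation:
Step 1 [NS]: N:car7-GO,E:wait,S:car2-GO,W:wait | queues: N=0 E=4 S=1 W=0
Step 2 [NS]: N:empty,E:wait,S:car6-GO,W:wait | queues: N=0 E=4 S=0 W=0
Step 3 [NS]: N:empty,E:wait,S:empty,W:wait | queues: N=0 E=4 S=0 W=0
Step 4 [NS]: N:empty,E:wait,S:empty,W:wait | queues: N=0 E=4 S=0 W=0
Step 5 [EW]: N:wait,E:car1-GO,S:wait,W:empty | queues: N=0 E=3 S=0 W=0
Step 6 [EW]: N:wait,E:car3-GO,S:wait,W:empty | queues: N=0 E=2 S=0 W=0
Step 7 [EW]: N:wait,E:car4-GO,S:wait,W:empty | queues: N=0 E=1 S=0 W=0
Cars crossed by step 7: 6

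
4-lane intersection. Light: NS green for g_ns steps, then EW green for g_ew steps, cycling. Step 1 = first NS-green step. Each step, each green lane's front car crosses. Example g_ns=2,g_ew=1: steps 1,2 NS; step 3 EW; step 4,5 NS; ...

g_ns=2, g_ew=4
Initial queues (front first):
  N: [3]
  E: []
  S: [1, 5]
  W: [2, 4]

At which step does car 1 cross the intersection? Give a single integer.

Step 1 [NS]: N:car3-GO,E:wait,S:car1-GO,W:wait | queues: N=0 E=0 S=1 W=2
Step 2 [NS]: N:empty,E:wait,S:car5-GO,W:wait | queues: N=0 E=0 S=0 W=2
Step 3 [EW]: N:wait,E:empty,S:wait,W:car2-GO | queues: N=0 E=0 S=0 W=1
Step 4 [EW]: N:wait,E:empty,S:wait,W:car4-GO | queues: N=0 E=0 S=0 W=0
Car 1 crosses at step 1

1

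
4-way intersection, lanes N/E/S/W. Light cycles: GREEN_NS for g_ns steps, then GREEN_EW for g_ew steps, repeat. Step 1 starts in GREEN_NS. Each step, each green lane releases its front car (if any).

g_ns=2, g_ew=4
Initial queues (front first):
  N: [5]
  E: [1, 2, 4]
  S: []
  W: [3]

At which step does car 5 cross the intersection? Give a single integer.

Step 1 [NS]: N:car5-GO,E:wait,S:empty,W:wait | queues: N=0 E=3 S=0 W=1
Step 2 [NS]: N:empty,E:wait,S:empty,W:wait | queues: N=0 E=3 S=0 W=1
Step 3 [EW]: N:wait,E:car1-GO,S:wait,W:car3-GO | queues: N=0 E=2 S=0 W=0
Step 4 [EW]: N:wait,E:car2-GO,S:wait,W:empty | queues: N=0 E=1 S=0 W=0
Step 5 [EW]: N:wait,E:car4-GO,S:wait,W:empty | queues: N=0 E=0 S=0 W=0
Car 5 crosses at step 1

1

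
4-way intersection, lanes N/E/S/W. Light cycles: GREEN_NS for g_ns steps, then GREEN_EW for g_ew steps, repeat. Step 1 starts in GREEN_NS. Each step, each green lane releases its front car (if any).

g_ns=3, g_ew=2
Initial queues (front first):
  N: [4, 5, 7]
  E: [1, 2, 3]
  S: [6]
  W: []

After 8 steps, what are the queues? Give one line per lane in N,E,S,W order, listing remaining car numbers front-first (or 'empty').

Step 1 [NS]: N:car4-GO,E:wait,S:car6-GO,W:wait | queues: N=2 E=3 S=0 W=0
Step 2 [NS]: N:car5-GO,E:wait,S:empty,W:wait | queues: N=1 E=3 S=0 W=0
Step 3 [NS]: N:car7-GO,E:wait,S:empty,W:wait | queues: N=0 E=3 S=0 W=0
Step 4 [EW]: N:wait,E:car1-GO,S:wait,W:empty | queues: N=0 E=2 S=0 W=0
Step 5 [EW]: N:wait,E:car2-GO,S:wait,W:empty | queues: N=0 E=1 S=0 W=0
Step 6 [NS]: N:empty,E:wait,S:empty,W:wait | queues: N=0 E=1 S=0 W=0
Step 7 [NS]: N:empty,E:wait,S:empty,W:wait | queues: N=0 E=1 S=0 W=0
Step 8 [NS]: N:empty,E:wait,S:empty,W:wait | queues: N=0 E=1 S=0 W=0

N: empty
E: 3
S: empty
W: empty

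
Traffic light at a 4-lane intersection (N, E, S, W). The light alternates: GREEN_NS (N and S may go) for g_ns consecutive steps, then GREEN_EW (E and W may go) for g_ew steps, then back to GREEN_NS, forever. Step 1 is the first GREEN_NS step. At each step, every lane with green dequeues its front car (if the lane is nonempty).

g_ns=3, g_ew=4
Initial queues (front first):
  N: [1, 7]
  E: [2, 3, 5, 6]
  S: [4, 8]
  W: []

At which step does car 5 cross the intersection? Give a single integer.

Step 1 [NS]: N:car1-GO,E:wait,S:car4-GO,W:wait | queues: N=1 E=4 S=1 W=0
Step 2 [NS]: N:car7-GO,E:wait,S:car8-GO,W:wait | queues: N=0 E=4 S=0 W=0
Step 3 [NS]: N:empty,E:wait,S:empty,W:wait | queues: N=0 E=4 S=0 W=0
Step 4 [EW]: N:wait,E:car2-GO,S:wait,W:empty | queues: N=0 E=3 S=0 W=0
Step 5 [EW]: N:wait,E:car3-GO,S:wait,W:empty | queues: N=0 E=2 S=0 W=0
Step 6 [EW]: N:wait,E:car5-GO,S:wait,W:empty | queues: N=0 E=1 S=0 W=0
Step 7 [EW]: N:wait,E:car6-GO,S:wait,W:empty | queues: N=0 E=0 S=0 W=0
Car 5 crosses at step 6

6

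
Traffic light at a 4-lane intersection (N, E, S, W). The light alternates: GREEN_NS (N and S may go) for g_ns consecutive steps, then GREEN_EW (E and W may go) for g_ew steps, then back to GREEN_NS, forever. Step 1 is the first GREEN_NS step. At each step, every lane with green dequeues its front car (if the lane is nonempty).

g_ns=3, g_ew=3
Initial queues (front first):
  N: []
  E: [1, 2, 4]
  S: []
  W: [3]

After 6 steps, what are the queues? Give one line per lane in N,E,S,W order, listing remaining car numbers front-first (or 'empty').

Step 1 [NS]: N:empty,E:wait,S:empty,W:wait | queues: N=0 E=3 S=0 W=1
Step 2 [NS]: N:empty,E:wait,S:empty,W:wait | queues: N=0 E=3 S=0 W=1
Step 3 [NS]: N:empty,E:wait,S:empty,W:wait | queues: N=0 E=3 S=0 W=1
Step 4 [EW]: N:wait,E:car1-GO,S:wait,W:car3-GO | queues: N=0 E=2 S=0 W=0
Step 5 [EW]: N:wait,E:car2-GO,S:wait,W:empty | queues: N=0 E=1 S=0 W=0
Step 6 [EW]: N:wait,E:car4-GO,S:wait,W:empty | queues: N=0 E=0 S=0 W=0

N: empty
E: empty
S: empty
W: empty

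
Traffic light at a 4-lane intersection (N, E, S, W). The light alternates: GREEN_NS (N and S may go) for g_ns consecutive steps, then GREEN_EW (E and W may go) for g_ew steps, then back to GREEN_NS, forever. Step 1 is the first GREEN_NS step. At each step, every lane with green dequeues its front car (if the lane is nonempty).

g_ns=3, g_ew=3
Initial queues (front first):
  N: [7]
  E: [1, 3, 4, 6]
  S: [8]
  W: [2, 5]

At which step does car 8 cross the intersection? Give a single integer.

Step 1 [NS]: N:car7-GO,E:wait,S:car8-GO,W:wait | queues: N=0 E=4 S=0 W=2
Step 2 [NS]: N:empty,E:wait,S:empty,W:wait | queues: N=0 E=4 S=0 W=2
Step 3 [NS]: N:empty,E:wait,S:empty,W:wait | queues: N=0 E=4 S=0 W=2
Step 4 [EW]: N:wait,E:car1-GO,S:wait,W:car2-GO | queues: N=0 E=3 S=0 W=1
Step 5 [EW]: N:wait,E:car3-GO,S:wait,W:car5-GO | queues: N=0 E=2 S=0 W=0
Step 6 [EW]: N:wait,E:car4-GO,S:wait,W:empty | queues: N=0 E=1 S=0 W=0
Step 7 [NS]: N:empty,E:wait,S:empty,W:wait | queues: N=0 E=1 S=0 W=0
Step 8 [NS]: N:empty,E:wait,S:empty,W:wait | queues: N=0 E=1 S=0 W=0
Step 9 [NS]: N:empty,E:wait,S:empty,W:wait | queues: N=0 E=1 S=0 W=0
Step 10 [EW]: N:wait,E:car6-GO,S:wait,W:empty | queues: N=0 E=0 S=0 W=0
Car 8 crosses at step 1

1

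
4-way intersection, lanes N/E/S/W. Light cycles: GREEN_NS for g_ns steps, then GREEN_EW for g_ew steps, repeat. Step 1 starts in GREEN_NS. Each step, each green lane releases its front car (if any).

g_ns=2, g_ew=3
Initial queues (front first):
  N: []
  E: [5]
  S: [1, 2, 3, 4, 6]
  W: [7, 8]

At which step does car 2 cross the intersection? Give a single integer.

Step 1 [NS]: N:empty,E:wait,S:car1-GO,W:wait | queues: N=0 E=1 S=4 W=2
Step 2 [NS]: N:empty,E:wait,S:car2-GO,W:wait | queues: N=0 E=1 S=3 W=2
Step 3 [EW]: N:wait,E:car5-GO,S:wait,W:car7-GO | queues: N=0 E=0 S=3 W=1
Step 4 [EW]: N:wait,E:empty,S:wait,W:car8-GO | queues: N=0 E=0 S=3 W=0
Step 5 [EW]: N:wait,E:empty,S:wait,W:empty | queues: N=0 E=0 S=3 W=0
Step 6 [NS]: N:empty,E:wait,S:car3-GO,W:wait | queues: N=0 E=0 S=2 W=0
Step 7 [NS]: N:empty,E:wait,S:car4-GO,W:wait | queues: N=0 E=0 S=1 W=0
Step 8 [EW]: N:wait,E:empty,S:wait,W:empty | queues: N=0 E=0 S=1 W=0
Step 9 [EW]: N:wait,E:empty,S:wait,W:empty | queues: N=0 E=0 S=1 W=0
Step 10 [EW]: N:wait,E:empty,S:wait,W:empty | queues: N=0 E=0 S=1 W=0
Step 11 [NS]: N:empty,E:wait,S:car6-GO,W:wait | queues: N=0 E=0 S=0 W=0
Car 2 crosses at step 2

2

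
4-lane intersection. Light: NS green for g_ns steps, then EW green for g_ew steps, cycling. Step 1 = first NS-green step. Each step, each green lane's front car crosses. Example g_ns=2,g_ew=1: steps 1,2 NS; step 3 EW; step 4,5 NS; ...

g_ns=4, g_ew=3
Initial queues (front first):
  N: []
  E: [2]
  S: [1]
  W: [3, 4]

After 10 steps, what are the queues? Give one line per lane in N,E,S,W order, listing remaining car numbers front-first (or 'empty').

Step 1 [NS]: N:empty,E:wait,S:car1-GO,W:wait | queues: N=0 E=1 S=0 W=2
Step 2 [NS]: N:empty,E:wait,S:empty,W:wait | queues: N=0 E=1 S=0 W=2
Step 3 [NS]: N:empty,E:wait,S:empty,W:wait | queues: N=0 E=1 S=0 W=2
Step 4 [NS]: N:empty,E:wait,S:empty,W:wait | queues: N=0 E=1 S=0 W=2
Step 5 [EW]: N:wait,E:car2-GO,S:wait,W:car3-GO | queues: N=0 E=0 S=0 W=1
Step 6 [EW]: N:wait,E:empty,S:wait,W:car4-GO | queues: N=0 E=0 S=0 W=0

N: empty
E: empty
S: empty
W: empty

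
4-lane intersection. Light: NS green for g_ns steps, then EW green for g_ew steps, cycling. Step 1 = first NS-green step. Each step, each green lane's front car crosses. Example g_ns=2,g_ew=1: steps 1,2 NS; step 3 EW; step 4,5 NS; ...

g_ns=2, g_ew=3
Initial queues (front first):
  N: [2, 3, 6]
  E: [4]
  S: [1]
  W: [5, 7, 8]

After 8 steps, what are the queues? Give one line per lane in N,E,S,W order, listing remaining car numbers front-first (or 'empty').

Step 1 [NS]: N:car2-GO,E:wait,S:car1-GO,W:wait | queues: N=2 E=1 S=0 W=3
Step 2 [NS]: N:car3-GO,E:wait,S:empty,W:wait | queues: N=1 E=1 S=0 W=3
Step 3 [EW]: N:wait,E:car4-GO,S:wait,W:car5-GO | queues: N=1 E=0 S=0 W=2
Step 4 [EW]: N:wait,E:empty,S:wait,W:car7-GO | queues: N=1 E=0 S=0 W=1
Step 5 [EW]: N:wait,E:empty,S:wait,W:car8-GO | queues: N=1 E=0 S=0 W=0
Step 6 [NS]: N:car6-GO,E:wait,S:empty,W:wait | queues: N=0 E=0 S=0 W=0

N: empty
E: empty
S: empty
W: empty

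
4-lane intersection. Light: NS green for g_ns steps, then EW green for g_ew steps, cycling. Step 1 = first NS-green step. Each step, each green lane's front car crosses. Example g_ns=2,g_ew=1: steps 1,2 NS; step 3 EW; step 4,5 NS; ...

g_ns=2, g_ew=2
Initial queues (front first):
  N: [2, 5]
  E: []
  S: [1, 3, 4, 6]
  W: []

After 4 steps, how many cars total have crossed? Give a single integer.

Answer: 4

Derivation:
Step 1 [NS]: N:car2-GO,E:wait,S:car1-GO,W:wait | queues: N=1 E=0 S=3 W=0
Step 2 [NS]: N:car5-GO,E:wait,S:car3-GO,W:wait | queues: N=0 E=0 S=2 W=0
Step 3 [EW]: N:wait,E:empty,S:wait,W:empty | queues: N=0 E=0 S=2 W=0
Step 4 [EW]: N:wait,E:empty,S:wait,W:empty | queues: N=0 E=0 S=2 W=0
Cars crossed by step 4: 4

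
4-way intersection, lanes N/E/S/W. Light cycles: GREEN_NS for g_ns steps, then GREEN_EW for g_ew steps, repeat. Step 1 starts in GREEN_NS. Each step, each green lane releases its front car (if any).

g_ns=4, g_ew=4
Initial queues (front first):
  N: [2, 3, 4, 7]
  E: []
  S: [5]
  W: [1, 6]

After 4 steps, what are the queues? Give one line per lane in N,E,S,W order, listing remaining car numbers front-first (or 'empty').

Step 1 [NS]: N:car2-GO,E:wait,S:car5-GO,W:wait | queues: N=3 E=0 S=0 W=2
Step 2 [NS]: N:car3-GO,E:wait,S:empty,W:wait | queues: N=2 E=0 S=0 W=2
Step 3 [NS]: N:car4-GO,E:wait,S:empty,W:wait | queues: N=1 E=0 S=0 W=2
Step 4 [NS]: N:car7-GO,E:wait,S:empty,W:wait | queues: N=0 E=0 S=0 W=2

N: empty
E: empty
S: empty
W: 1 6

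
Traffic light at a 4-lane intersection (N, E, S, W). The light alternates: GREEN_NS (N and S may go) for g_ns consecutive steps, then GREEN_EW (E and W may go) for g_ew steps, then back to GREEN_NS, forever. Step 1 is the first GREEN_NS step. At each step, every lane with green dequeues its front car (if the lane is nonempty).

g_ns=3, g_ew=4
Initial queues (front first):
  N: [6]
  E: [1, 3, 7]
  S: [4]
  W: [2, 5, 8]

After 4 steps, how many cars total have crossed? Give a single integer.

Step 1 [NS]: N:car6-GO,E:wait,S:car4-GO,W:wait | queues: N=0 E=3 S=0 W=3
Step 2 [NS]: N:empty,E:wait,S:empty,W:wait | queues: N=0 E=3 S=0 W=3
Step 3 [NS]: N:empty,E:wait,S:empty,W:wait | queues: N=0 E=3 S=0 W=3
Step 4 [EW]: N:wait,E:car1-GO,S:wait,W:car2-GO | queues: N=0 E=2 S=0 W=2
Cars crossed by step 4: 4

Answer: 4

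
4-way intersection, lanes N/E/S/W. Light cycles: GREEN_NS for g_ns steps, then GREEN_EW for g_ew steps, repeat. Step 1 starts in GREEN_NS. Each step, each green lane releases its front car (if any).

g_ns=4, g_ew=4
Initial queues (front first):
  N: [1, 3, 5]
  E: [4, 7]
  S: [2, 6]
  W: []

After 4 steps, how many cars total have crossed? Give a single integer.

Step 1 [NS]: N:car1-GO,E:wait,S:car2-GO,W:wait | queues: N=2 E=2 S=1 W=0
Step 2 [NS]: N:car3-GO,E:wait,S:car6-GO,W:wait | queues: N=1 E=2 S=0 W=0
Step 3 [NS]: N:car5-GO,E:wait,S:empty,W:wait | queues: N=0 E=2 S=0 W=0
Step 4 [NS]: N:empty,E:wait,S:empty,W:wait | queues: N=0 E=2 S=0 W=0
Cars crossed by step 4: 5

Answer: 5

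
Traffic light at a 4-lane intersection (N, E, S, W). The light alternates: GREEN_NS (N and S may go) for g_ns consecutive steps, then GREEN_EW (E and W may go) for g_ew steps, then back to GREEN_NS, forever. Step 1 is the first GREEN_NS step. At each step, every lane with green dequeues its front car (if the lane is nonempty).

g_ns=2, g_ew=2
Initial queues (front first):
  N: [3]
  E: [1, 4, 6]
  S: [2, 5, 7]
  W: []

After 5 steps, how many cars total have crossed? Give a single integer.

Answer: 6

Derivation:
Step 1 [NS]: N:car3-GO,E:wait,S:car2-GO,W:wait | queues: N=0 E=3 S=2 W=0
Step 2 [NS]: N:empty,E:wait,S:car5-GO,W:wait | queues: N=0 E=3 S=1 W=0
Step 3 [EW]: N:wait,E:car1-GO,S:wait,W:empty | queues: N=0 E=2 S=1 W=0
Step 4 [EW]: N:wait,E:car4-GO,S:wait,W:empty | queues: N=0 E=1 S=1 W=0
Step 5 [NS]: N:empty,E:wait,S:car7-GO,W:wait | queues: N=0 E=1 S=0 W=0
Cars crossed by step 5: 6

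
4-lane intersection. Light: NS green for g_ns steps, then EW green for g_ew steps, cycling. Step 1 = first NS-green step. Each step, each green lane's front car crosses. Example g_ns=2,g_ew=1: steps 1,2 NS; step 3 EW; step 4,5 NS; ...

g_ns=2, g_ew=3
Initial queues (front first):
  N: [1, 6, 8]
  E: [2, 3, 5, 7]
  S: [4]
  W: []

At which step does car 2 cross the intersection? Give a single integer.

Step 1 [NS]: N:car1-GO,E:wait,S:car4-GO,W:wait | queues: N=2 E=4 S=0 W=0
Step 2 [NS]: N:car6-GO,E:wait,S:empty,W:wait | queues: N=1 E=4 S=0 W=0
Step 3 [EW]: N:wait,E:car2-GO,S:wait,W:empty | queues: N=1 E=3 S=0 W=0
Step 4 [EW]: N:wait,E:car3-GO,S:wait,W:empty | queues: N=1 E=2 S=0 W=0
Step 5 [EW]: N:wait,E:car5-GO,S:wait,W:empty | queues: N=1 E=1 S=0 W=0
Step 6 [NS]: N:car8-GO,E:wait,S:empty,W:wait | queues: N=0 E=1 S=0 W=0
Step 7 [NS]: N:empty,E:wait,S:empty,W:wait | queues: N=0 E=1 S=0 W=0
Step 8 [EW]: N:wait,E:car7-GO,S:wait,W:empty | queues: N=0 E=0 S=0 W=0
Car 2 crosses at step 3

3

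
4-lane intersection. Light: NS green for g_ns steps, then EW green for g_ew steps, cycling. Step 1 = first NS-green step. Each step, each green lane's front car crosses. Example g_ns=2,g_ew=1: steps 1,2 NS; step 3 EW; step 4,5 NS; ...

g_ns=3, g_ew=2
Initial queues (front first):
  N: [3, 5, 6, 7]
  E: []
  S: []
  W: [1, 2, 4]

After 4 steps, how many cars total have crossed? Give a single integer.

Step 1 [NS]: N:car3-GO,E:wait,S:empty,W:wait | queues: N=3 E=0 S=0 W=3
Step 2 [NS]: N:car5-GO,E:wait,S:empty,W:wait | queues: N=2 E=0 S=0 W=3
Step 3 [NS]: N:car6-GO,E:wait,S:empty,W:wait | queues: N=1 E=0 S=0 W=3
Step 4 [EW]: N:wait,E:empty,S:wait,W:car1-GO | queues: N=1 E=0 S=0 W=2
Cars crossed by step 4: 4

Answer: 4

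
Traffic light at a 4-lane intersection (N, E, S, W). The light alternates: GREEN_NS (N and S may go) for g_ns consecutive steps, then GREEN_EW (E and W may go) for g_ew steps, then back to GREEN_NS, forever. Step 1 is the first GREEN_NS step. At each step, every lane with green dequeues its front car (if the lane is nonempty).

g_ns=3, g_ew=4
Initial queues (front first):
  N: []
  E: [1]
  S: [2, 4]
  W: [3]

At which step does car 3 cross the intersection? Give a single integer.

Step 1 [NS]: N:empty,E:wait,S:car2-GO,W:wait | queues: N=0 E=1 S=1 W=1
Step 2 [NS]: N:empty,E:wait,S:car4-GO,W:wait | queues: N=0 E=1 S=0 W=1
Step 3 [NS]: N:empty,E:wait,S:empty,W:wait | queues: N=0 E=1 S=0 W=1
Step 4 [EW]: N:wait,E:car1-GO,S:wait,W:car3-GO | queues: N=0 E=0 S=0 W=0
Car 3 crosses at step 4

4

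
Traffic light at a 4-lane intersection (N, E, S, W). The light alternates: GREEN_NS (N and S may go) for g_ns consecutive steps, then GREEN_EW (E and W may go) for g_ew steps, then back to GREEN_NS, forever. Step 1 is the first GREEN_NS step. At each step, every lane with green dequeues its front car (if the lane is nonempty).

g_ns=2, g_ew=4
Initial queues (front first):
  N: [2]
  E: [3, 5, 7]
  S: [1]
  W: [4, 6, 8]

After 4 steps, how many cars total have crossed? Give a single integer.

Step 1 [NS]: N:car2-GO,E:wait,S:car1-GO,W:wait | queues: N=0 E=3 S=0 W=3
Step 2 [NS]: N:empty,E:wait,S:empty,W:wait | queues: N=0 E=3 S=0 W=3
Step 3 [EW]: N:wait,E:car3-GO,S:wait,W:car4-GO | queues: N=0 E=2 S=0 W=2
Step 4 [EW]: N:wait,E:car5-GO,S:wait,W:car6-GO | queues: N=0 E=1 S=0 W=1
Cars crossed by step 4: 6

Answer: 6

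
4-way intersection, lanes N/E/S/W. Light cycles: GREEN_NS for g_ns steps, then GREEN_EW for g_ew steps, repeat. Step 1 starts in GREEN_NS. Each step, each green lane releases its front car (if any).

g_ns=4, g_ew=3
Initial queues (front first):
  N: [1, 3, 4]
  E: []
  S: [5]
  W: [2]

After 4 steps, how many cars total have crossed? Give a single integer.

Answer: 4

Derivation:
Step 1 [NS]: N:car1-GO,E:wait,S:car5-GO,W:wait | queues: N=2 E=0 S=0 W=1
Step 2 [NS]: N:car3-GO,E:wait,S:empty,W:wait | queues: N=1 E=0 S=0 W=1
Step 3 [NS]: N:car4-GO,E:wait,S:empty,W:wait | queues: N=0 E=0 S=0 W=1
Step 4 [NS]: N:empty,E:wait,S:empty,W:wait | queues: N=0 E=0 S=0 W=1
Cars crossed by step 4: 4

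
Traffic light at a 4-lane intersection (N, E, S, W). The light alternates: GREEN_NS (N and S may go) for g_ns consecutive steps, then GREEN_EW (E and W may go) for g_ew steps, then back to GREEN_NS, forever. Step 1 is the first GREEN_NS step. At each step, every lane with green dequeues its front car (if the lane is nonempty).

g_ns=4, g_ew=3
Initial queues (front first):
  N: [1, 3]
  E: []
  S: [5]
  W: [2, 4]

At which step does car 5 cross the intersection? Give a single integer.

Step 1 [NS]: N:car1-GO,E:wait,S:car5-GO,W:wait | queues: N=1 E=0 S=0 W=2
Step 2 [NS]: N:car3-GO,E:wait,S:empty,W:wait | queues: N=0 E=0 S=0 W=2
Step 3 [NS]: N:empty,E:wait,S:empty,W:wait | queues: N=0 E=0 S=0 W=2
Step 4 [NS]: N:empty,E:wait,S:empty,W:wait | queues: N=0 E=0 S=0 W=2
Step 5 [EW]: N:wait,E:empty,S:wait,W:car2-GO | queues: N=0 E=0 S=0 W=1
Step 6 [EW]: N:wait,E:empty,S:wait,W:car4-GO | queues: N=0 E=0 S=0 W=0
Car 5 crosses at step 1

1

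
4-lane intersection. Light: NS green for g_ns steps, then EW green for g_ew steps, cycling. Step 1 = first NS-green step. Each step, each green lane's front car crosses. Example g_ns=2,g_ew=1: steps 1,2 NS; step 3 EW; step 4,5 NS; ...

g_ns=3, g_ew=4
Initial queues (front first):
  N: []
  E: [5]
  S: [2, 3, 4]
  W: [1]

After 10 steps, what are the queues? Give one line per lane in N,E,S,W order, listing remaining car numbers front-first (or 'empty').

Step 1 [NS]: N:empty,E:wait,S:car2-GO,W:wait | queues: N=0 E=1 S=2 W=1
Step 2 [NS]: N:empty,E:wait,S:car3-GO,W:wait | queues: N=0 E=1 S=1 W=1
Step 3 [NS]: N:empty,E:wait,S:car4-GO,W:wait | queues: N=0 E=1 S=0 W=1
Step 4 [EW]: N:wait,E:car5-GO,S:wait,W:car1-GO | queues: N=0 E=0 S=0 W=0

N: empty
E: empty
S: empty
W: empty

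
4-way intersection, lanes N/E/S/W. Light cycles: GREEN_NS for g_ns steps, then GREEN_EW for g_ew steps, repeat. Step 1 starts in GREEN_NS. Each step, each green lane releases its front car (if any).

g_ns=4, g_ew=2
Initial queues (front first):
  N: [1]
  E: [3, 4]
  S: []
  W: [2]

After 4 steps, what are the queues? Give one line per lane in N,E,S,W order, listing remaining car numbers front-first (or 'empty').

Step 1 [NS]: N:car1-GO,E:wait,S:empty,W:wait | queues: N=0 E=2 S=0 W=1
Step 2 [NS]: N:empty,E:wait,S:empty,W:wait | queues: N=0 E=2 S=0 W=1
Step 3 [NS]: N:empty,E:wait,S:empty,W:wait | queues: N=0 E=2 S=0 W=1
Step 4 [NS]: N:empty,E:wait,S:empty,W:wait | queues: N=0 E=2 S=0 W=1

N: empty
E: 3 4
S: empty
W: 2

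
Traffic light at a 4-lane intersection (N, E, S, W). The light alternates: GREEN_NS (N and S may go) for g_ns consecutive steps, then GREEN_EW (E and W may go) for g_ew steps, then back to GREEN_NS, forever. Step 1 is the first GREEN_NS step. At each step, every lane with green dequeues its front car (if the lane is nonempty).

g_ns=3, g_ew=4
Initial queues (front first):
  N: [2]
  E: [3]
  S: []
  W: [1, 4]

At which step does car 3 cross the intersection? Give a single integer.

Step 1 [NS]: N:car2-GO,E:wait,S:empty,W:wait | queues: N=0 E=1 S=0 W=2
Step 2 [NS]: N:empty,E:wait,S:empty,W:wait | queues: N=0 E=1 S=0 W=2
Step 3 [NS]: N:empty,E:wait,S:empty,W:wait | queues: N=0 E=1 S=0 W=2
Step 4 [EW]: N:wait,E:car3-GO,S:wait,W:car1-GO | queues: N=0 E=0 S=0 W=1
Step 5 [EW]: N:wait,E:empty,S:wait,W:car4-GO | queues: N=0 E=0 S=0 W=0
Car 3 crosses at step 4

4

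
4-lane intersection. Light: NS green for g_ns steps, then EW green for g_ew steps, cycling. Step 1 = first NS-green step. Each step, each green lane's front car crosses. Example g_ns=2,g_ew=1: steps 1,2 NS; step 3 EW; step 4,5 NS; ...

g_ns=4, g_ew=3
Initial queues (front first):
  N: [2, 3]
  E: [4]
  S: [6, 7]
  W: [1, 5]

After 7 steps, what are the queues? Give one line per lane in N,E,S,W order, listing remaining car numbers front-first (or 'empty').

Step 1 [NS]: N:car2-GO,E:wait,S:car6-GO,W:wait | queues: N=1 E=1 S=1 W=2
Step 2 [NS]: N:car3-GO,E:wait,S:car7-GO,W:wait | queues: N=0 E=1 S=0 W=2
Step 3 [NS]: N:empty,E:wait,S:empty,W:wait | queues: N=0 E=1 S=0 W=2
Step 4 [NS]: N:empty,E:wait,S:empty,W:wait | queues: N=0 E=1 S=0 W=2
Step 5 [EW]: N:wait,E:car4-GO,S:wait,W:car1-GO | queues: N=0 E=0 S=0 W=1
Step 6 [EW]: N:wait,E:empty,S:wait,W:car5-GO | queues: N=0 E=0 S=0 W=0

N: empty
E: empty
S: empty
W: empty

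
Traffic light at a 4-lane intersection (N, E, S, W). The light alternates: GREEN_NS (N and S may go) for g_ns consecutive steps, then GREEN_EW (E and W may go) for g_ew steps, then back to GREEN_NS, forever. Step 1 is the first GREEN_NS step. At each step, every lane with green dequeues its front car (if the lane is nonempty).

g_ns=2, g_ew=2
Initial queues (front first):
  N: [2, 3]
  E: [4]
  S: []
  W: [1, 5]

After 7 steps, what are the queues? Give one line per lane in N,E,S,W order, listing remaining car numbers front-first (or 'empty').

Step 1 [NS]: N:car2-GO,E:wait,S:empty,W:wait | queues: N=1 E=1 S=0 W=2
Step 2 [NS]: N:car3-GO,E:wait,S:empty,W:wait | queues: N=0 E=1 S=0 W=2
Step 3 [EW]: N:wait,E:car4-GO,S:wait,W:car1-GO | queues: N=0 E=0 S=0 W=1
Step 4 [EW]: N:wait,E:empty,S:wait,W:car5-GO | queues: N=0 E=0 S=0 W=0

N: empty
E: empty
S: empty
W: empty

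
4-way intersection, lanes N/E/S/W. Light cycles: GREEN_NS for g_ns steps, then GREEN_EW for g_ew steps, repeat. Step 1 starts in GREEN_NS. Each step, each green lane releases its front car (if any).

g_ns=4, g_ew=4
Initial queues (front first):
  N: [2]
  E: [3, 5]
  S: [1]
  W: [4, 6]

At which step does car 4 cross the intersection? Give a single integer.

Step 1 [NS]: N:car2-GO,E:wait,S:car1-GO,W:wait | queues: N=0 E=2 S=0 W=2
Step 2 [NS]: N:empty,E:wait,S:empty,W:wait | queues: N=0 E=2 S=0 W=2
Step 3 [NS]: N:empty,E:wait,S:empty,W:wait | queues: N=0 E=2 S=0 W=2
Step 4 [NS]: N:empty,E:wait,S:empty,W:wait | queues: N=0 E=2 S=0 W=2
Step 5 [EW]: N:wait,E:car3-GO,S:wait,W:car4-GO | queues: N=0 E=1 S=0 W=1
Step 6 [EW]: N:wait,E:car5-GO,S:wait,W:car6-GO | queues: N=0 E=0 S=0 W=0
Car 4 crosses at step 5

5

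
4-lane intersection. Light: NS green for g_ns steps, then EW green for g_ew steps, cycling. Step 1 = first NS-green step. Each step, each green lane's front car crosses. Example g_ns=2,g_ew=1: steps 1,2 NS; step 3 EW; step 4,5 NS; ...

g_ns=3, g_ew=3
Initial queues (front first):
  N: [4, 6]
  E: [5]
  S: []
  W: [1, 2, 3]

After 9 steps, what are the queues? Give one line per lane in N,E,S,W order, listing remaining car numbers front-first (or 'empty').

Step 1 [NS]: N:car4-GO,E:wait,S:empty,W:wait | queues: N=1 E=1 S=0 W=3
Step 2 [NS]: N:car6-GO,E:wait,S:empty,W:wait | queues: N=0 E=1 S=0 W=3
Step 3 [NS]: N:empty,E:wait,S:empty,W:wait | queues: N=0 E=1 S=0 W=3
Step 4 [EW]: N:wait,E:car5-GO,S:wait,W:car1-GO | queues: N=0 E=0 S=0 W=2
Step 5 [EW]: N:wait,E:empty,S:wait,W:car2-GO | queues: N=0 E=0 S=0 W=1
Step 6 [EW]: N:wait,E:empty,S:wait,W:car3-GO | queues: N=0 E=0 S=0 W=0

N: empty
E: empty
S: empty
W: empty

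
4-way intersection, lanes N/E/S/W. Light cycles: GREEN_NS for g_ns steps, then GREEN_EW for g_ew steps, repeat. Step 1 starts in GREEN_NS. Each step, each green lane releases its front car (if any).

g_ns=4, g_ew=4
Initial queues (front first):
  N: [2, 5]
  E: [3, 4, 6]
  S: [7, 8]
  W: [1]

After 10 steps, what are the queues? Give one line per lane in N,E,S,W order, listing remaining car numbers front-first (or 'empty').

Step 1 [NS]: N:car2-GO,E:wait,S:car7-GO,W:wait | queues: N=1 E=3 S=1 W=1
Step 2 [NS]: N:car5-GO,E:wait,S:car8-GO,W:wait | queues: N=0 E=3 S=0 W=1
Step 3 [NS]: N:empty,E:wait,S:empty,W:wait | queues: N=0 E=3 S=0 W=1
Step 4 [NS]: N:empty,E:wait,S:empty,W:wait | queues: N=0 E=3 S=0 W=1
Step 5 [EW]: N:wait,E:car3-GO,S:wait,W:car1-GO | queues: N=0 E=2 S=0 W=0
Step 6 [EW]: N:wait,E:car4-GO,S:wait,W:empty | queues: N=0 E=1 S=0 W=0
Step 7 [EW]: N:wait,E:car6-GO,S:wait,W:empty | queues: N=0 E=0 S=0 W=0

N: empty
E: empty
S: empty
W: empty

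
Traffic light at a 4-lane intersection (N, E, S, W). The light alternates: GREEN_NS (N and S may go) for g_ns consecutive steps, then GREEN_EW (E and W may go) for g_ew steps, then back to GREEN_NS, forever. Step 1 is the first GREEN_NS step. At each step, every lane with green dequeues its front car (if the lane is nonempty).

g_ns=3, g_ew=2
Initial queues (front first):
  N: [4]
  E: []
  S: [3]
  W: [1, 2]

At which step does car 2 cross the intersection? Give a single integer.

Step 1 [NS]: N:car4-GO,E:wait,S:car3-GO,W:wait | queues: N=0 E=0 S=0 W=2
Step 2 [NS]: N:empty,E:wait,S:empty,W:wait | queues: N=0 E=0 S=0 W=2
Step 3 [NS]: N:empty,E:wait,S:empty,W:wait | queues: N=0 E=0 S=0 W=2
Step 4 [EW]: N:wait,E:empty,S:wait,W:car1-GO | queues: N=0 E=0 S=0 W=1
Step 5 [EW]: N:wait,E:empty,S:wait,W:car2-GO | queues: N=0 E=0 S=0 W=0
Car 2 crosses at step 5

5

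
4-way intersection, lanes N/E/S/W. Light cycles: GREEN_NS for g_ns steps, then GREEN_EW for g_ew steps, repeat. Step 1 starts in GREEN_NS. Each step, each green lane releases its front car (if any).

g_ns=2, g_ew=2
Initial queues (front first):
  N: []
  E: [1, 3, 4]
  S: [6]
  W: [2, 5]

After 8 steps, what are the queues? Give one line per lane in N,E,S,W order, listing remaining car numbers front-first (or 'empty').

Step 1 [NS]: N:empty,E:wait,S:car6-GO,W:wait | queues: N=0 E=3 S=0 W=2
Step 2 [NS]: N:empty,E:wait,S:empty,W:wait | queues: N=0 E=3 S=0 W=2
Step 3 [EW]: N:wait,E:car1-GO,S:wait,W:car2-GO | queues: N=0 E=2 S=0 W=1
Step 4 [EW]: N:wait,E:car3-GO,S:wait,W:car5-GO | queues: N=0 E=1 S=0 W=0
Step 5 [NS]: N:empty,E:wait,S:empty,W:wait | queues: N=0 E=1 S=0 W=0
Step 6 [NS]: N:empty,E:wait,S:empty,W:wait | queues: N=0 E=1 S=0 W=0
Step 7 [EW]: N:wait,E:car4-GO,S:wait,W:empty | queues: N=0 E=0 S=0 W=0

N: empty
E: empty
S: empty
W: empty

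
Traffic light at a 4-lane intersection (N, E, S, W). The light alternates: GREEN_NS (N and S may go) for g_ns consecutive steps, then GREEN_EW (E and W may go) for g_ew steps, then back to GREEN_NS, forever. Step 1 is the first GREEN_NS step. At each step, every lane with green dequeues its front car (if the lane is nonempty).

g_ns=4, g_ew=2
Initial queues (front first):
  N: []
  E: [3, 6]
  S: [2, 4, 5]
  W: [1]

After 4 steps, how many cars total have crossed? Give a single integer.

Answer: 3

Derivation:
Step 1 [NS]: N:empty,E:wait,S:car2-GO,W:wait | queues: N=0 E=2 S=2 W=1
Step 2 [NS]: N:empty,E:wait,S:car4-GO,W:wait | queues: N=0 E=2 S=1 W=1
Step 3 [NS]: N:empty,E:wait,S:car5-GO,W:wait | queues: N=0 E=2 S=0 W=1
Step 4 [NS]: N:empty,E:wait,S:empty,W:wait | queues: N=0 E=2 S=0 W=1
Cars crossed by step 4: 3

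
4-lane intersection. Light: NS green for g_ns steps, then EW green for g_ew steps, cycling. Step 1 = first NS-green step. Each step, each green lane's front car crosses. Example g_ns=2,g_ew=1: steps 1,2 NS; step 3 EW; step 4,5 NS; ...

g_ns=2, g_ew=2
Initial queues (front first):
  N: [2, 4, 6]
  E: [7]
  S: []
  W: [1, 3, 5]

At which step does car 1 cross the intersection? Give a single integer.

Step 1 [NS]: N:car2-GO,E:wait,S:empty,W:wait | queues: N=2 E=1 S=0 W=3
Step 2 [NS]: N:car4-GO,E:wait,S:empty,W:wait | queues: N=1 E=1 S=0 W=3
Step 3 [EW]: N:wait,E:car7-GO,S:wait,W:car1-GO | queues: N=1 E=0 S=0 W=2
Step 4 [EW]: N:wait,E:empty,S:wait,W:car3-GO | queues: N=1 E=0 S=0 W=1
Step 5 [NS]: N:car6-GO,E:wait,S:empty,W:wait | queues: N=0 E=0 S=0 W=1
Step 6 [NS]: N:empty,E:wait,S:empty,W:wait | queues: N=0 E=0 S=0 W=1
Step 7 [EW]: N:wait,E:empty,S:wait,W:car5-GO | queues: N=0 E=0 S=0 W=0
Car 1 crosses at step 3

3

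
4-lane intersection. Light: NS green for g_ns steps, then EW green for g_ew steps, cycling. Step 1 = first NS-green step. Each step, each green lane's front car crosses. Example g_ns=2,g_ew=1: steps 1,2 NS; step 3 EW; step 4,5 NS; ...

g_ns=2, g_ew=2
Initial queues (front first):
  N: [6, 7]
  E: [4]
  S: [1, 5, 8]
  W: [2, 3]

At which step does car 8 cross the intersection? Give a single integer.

Step 1 [NS]: N:car6-GO,E:wait,S:car1-GO,W:wait | queues: N=1 E=1 S=2 W=2
Step 2 [NS]: N:car7-GO,E:wait,S:car5-GO,W:wait | queues: N=0 E=1 S=1 W=2
Step 3 [EW]: N:wait,E:car4-GO,S:wait,W:car2-GO | queues: N=0 E=0 S=1 W=1
Step 4 [EW]: N:wait,E:empty,S:wait,W:car3-GO | queues: N=0 E=0 S=1 W=0
Step 5 [NS]: N:empty,E:wait,S:car8-GO,W:wait | queues: N=0 E=0 S=0 W=0
Car 8 crosses at step 5

5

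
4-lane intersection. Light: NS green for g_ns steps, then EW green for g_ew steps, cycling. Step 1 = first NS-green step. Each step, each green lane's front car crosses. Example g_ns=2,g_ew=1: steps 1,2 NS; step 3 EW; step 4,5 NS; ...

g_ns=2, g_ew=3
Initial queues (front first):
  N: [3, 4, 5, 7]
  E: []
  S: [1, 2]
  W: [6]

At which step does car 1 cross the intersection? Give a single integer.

Step 1 [NS]: N:car3-GO,E:wait,S:car1-GO,W:wait | queues: N=3 E=0 S=1 W=1
Step 2 [NS]: N:car4-GO,E:wait,S:car2-GO,W:wait | queues: N=2 E=0 S=0 W=1
Step 3 [EW]: N:wait,E:empty,S:wait,W:car6-GO | queues: N=2 E=0 S=0 W=0
Step 4 [EW]: N:wait,E:empty,S:wait,W:empty | queues: N=2 E=0 S=0 W=0
Step 5 [EW]: N:wait,E:empty,S:wait,W:empty | queues: N=2 E=0 S=0 W=0
Step 6 [NS]: N:car5-GO,E:wait,S:empty,W:wait | queues: N=1 E=0 S=0 W=0
Step 7 [NS]: N:car7-GO,E:wait,S:empty,W:wait | queues: N=0 E=0 S=0 W=0
Car 1 crosses at step 1

1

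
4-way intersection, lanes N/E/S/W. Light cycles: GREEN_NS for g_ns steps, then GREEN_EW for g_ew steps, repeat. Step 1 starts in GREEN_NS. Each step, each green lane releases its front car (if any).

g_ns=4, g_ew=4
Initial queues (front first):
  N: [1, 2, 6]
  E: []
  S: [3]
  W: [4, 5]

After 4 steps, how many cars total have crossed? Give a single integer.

Step 1 [NS]: N:car1-GO,E:wait,S:car3-GO,W:wait | queues: N=2 E=0 S=0 W=2
Step 2 [NS]: N:car2-GO,E:wait,S:empty,W:wait | queues: N=1 E=0 S=0 W=2
Step 3 [NS]: N:car6-GO,E:wait,S:empty,W:wait | queues: N=0 E=0 S=0 W=2
Step 4 [NS]: N:empty,E:wait,S:empty,W:wait | queues: N=0 E=0 S=0 W=2
Cars crossed by step 4: 4

Answer: 4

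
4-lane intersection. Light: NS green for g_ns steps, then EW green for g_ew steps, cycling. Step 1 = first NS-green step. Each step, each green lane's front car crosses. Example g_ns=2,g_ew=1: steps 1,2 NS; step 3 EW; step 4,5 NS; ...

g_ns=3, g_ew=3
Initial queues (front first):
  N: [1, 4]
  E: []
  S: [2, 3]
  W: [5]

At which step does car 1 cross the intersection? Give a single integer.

Step 1 [NS]: N:car1-GO,E:wait,S:car2-GO,W:wait | queues: N=1 E=0 S=1 W=1
Step 2 [NS]: N:car4-GO,E:wait,S:car3-GO,W:wait | queues: N=0 E=0 S=0 W=1
Step 3 [NS]: N:empty,E:wait,S:empty,W:wait | queues: N=0 E=0 S=0 W=1
Step 4 [EW]: N:wait,E:empty,S:wait,W:car5-GO | queues: N=0 E=0 S=0 W=0
Car 1 crosses at step 1

1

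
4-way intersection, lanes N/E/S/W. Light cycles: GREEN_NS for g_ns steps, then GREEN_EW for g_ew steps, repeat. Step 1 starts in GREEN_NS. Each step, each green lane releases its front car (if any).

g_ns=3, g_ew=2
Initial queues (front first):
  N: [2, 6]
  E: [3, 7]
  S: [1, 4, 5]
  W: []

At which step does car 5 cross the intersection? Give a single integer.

Step 1 [NS]: N:car2-GO,E:wait,S:car1-GO,W:wait | queues: N=1 E=2 S=2 W=0
Step 2 [NS]: N:car6-GO,E:wait,S:car4-GO,W:wait | queues: N=0 E=2 S=1 W=0
Step 3 [NS]: N:empty,E:wait,S:car5-GO,W:wait | queues: N=0 E=2 S=0 W=0
Step 4 [EW]: N:wait,E:car3-GO,S:wait,W:empty | queues: N=0 E=1 S=0 W=0
Step 5 [EW]: N:wait,E:car7-GO,S:wait,W:empty | queues: N=0 E=0 S=0 W=0
Car 5 crosses at step 3

3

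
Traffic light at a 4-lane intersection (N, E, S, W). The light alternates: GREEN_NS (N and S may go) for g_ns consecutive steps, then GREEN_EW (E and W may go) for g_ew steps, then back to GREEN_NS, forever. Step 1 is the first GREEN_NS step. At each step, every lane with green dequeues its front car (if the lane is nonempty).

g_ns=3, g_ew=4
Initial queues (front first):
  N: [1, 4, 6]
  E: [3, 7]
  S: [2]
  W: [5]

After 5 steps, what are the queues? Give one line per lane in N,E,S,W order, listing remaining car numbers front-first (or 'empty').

Step 1 [NS]: N:car1-GO,E:wait,S:car2-GO,W:wait | queues: N=2 E=2 S=0 W=1
Step 2 [NS]: N:car4-GO,E:wait,S:empty,W:wait | queues: N=1 E=2 S=0 W=1
Step 3 [NS]: N:car6-GO,E:wait,S:empty,W:wait | queues: N=0 E=2 S=0 W=1
Step 4 [EW]: N:wait,E:car3-GO,S:wait,W:car5-GO | queues: N=0 E=1 S=0 W=0
Step 5 [EW]: N:wait,E:car7-GO,S:wait,W:empty | queues: N=0 E=0 S=0 W=0

N: empty
E: empty
S: empty
W: empty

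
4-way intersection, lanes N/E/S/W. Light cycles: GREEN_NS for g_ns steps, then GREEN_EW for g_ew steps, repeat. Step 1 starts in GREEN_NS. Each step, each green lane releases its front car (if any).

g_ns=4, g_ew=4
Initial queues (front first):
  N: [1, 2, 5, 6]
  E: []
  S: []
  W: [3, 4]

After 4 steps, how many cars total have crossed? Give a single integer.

Answer: 4

Derivation:
Step 1 [NS]: N:car1-GO,E:wait,S:empty,W:wait | queues: N=3 E=0 S=0 W=2
Step 2 [NS]: N:car2-GO,E:wait,S:empty,W:wait | queues: N=2 E=0 S=0 W=2
Step 3 [NS]: N:car5-GO,E:wait,S:empty,W:wait | queues: N=1 E=0 S=0 W=2
Step 4 [NS]: N:car6-GO,E:wait,S:empty,W:wait | queues: N=0 E=0 S=0 W=2
Cars crossed by step 4: 4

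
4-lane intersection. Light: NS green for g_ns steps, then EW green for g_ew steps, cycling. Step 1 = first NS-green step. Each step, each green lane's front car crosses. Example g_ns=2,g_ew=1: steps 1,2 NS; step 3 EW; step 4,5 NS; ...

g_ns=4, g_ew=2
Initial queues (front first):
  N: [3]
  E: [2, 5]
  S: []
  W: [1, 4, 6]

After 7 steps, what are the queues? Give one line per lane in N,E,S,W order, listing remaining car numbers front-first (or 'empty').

Step 1 [NS]: N:car3-GO,E:wait,S:empty,W:wait | queues: N=0 E=2 S=0 W=3
Step 2 [NS]: N:empty,E:wait,S:empty,W:wait | queues: N=0 E=2 S=0 W=3
Step 3 [NS]: N:empty,E:wait,S:empty,W:wait | queues: N=0 E=2 S=0 W=3
Step 4 [NS]: N:empty,E:wait,S:empty,W:wait | queues: N=0 E=2 S=0 W=3
Step 5 [EW]: N:wait,E:car2-GO,S:wait,W:car1-GO | queues: N=0 E=1 S=0 W=2
Step 6 [EW]: N:wait,E:car5-GO,S:wait,W:car4-GO | queues: N=0 E=0 S=0 W=1
Step 7 [NS]: N:empty,E:wait,S:empty,W:wait | queues: N=0 E=0 S=0 W=1

N: empty
E: empty
S: empty
W: 6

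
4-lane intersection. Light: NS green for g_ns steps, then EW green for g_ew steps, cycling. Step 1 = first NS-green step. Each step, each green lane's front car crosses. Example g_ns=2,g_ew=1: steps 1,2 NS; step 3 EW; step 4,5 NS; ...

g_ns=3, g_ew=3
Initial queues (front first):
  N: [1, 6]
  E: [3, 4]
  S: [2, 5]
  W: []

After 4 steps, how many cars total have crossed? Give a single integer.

Step 1 [NS]: N:car1-GO,E:wait,S:car2-GO,W:wait | queues: N=1 E=2 S=1 W=0
Step 2 [NS]: N:car6-GO,E:wait,S:car5-GO,W:wait | queues: N=0 E=2 S=0 W=0
Step 3 [NS]: N:empty,E:wait,S:empty,W:wait | queues: N=0 E=2 S=0 W=0
Step 4 [EW]: N:wait,E:car3-GO,S:wait,W:empty | queues: N=0 E=1 S=0 W=0
Cars crossed by step 4: 5

Answer: 5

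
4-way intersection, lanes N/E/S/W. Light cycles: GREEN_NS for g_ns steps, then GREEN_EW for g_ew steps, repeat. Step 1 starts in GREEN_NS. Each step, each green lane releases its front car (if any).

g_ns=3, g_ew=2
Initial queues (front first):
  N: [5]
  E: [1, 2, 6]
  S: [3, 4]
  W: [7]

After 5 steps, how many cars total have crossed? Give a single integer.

Step 1 [NS]: N:car5-GO,E:wait,S:car3-GO,W:wait | queues: N=0 E=3 S=1 W=1
Step 2 [NS]: N:empty,E:wait,S:car4-GO,W:wait | queues: N=0 E=3 S=0 W=1
Step 3 [NS]: N:empty,E:wait,S:empty,W:wait | queues: N=0 E=3 S=0 W=1
Step 4 [EW]: N:wait,E:car1-GO,S:wait,W:car7-GO | queues: N=0 E=2 S=0 W=0
Step 5 [EW]: N:wait,E:car2-GO,S:wait,W:empty | queues: N=0 E=1 S=0 W=0
Cars crossed by step 5: 6

Answer: 6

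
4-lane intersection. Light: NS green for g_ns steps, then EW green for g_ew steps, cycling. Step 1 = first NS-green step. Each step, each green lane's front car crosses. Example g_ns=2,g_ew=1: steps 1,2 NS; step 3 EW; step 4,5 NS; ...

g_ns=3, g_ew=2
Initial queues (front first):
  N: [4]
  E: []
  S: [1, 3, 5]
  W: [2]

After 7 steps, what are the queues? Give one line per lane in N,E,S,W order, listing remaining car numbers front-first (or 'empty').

Step 1 [NS]: N:car4-GO,E:wait,S:car1-GO,W:wait | queues: N=0 E=0 S=2 W=1
Step 2 [NS]: N:empty,E:wait,S:car3-GO,W:wait | queues: N=0 E=0 S=1 W=1
Step 3 [NS]: N:empty,E:wait,S:car5-GO,W:wait | queues: N=0 E=0 S=0 W=1
Step 4 [EW]: N:wait,E:empty,S:wait,W:car2-GO | queues: N=0 E=0 S=0 W=0

N: empty
E: empty
S: empty
W: empty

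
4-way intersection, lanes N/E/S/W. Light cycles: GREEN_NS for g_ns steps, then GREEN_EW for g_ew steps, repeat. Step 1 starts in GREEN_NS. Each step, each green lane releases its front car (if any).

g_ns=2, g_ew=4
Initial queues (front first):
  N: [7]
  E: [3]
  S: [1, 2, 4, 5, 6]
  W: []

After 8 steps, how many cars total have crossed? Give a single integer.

Step 1 [NS]: N:car7-GO,E:wait,S:car1-GO,W:wait | queues: N=0 E=1 S=4 W=0
Step 2 [NS]: N:empty,E:wait,S:car2-GO,W:wait | queues: N=0 E=1 S=3 W=0
Step 3 [EW]: N:wait,E:car3-GO,S:wait,W:empty | queues: N=0 E=0 S=3 W=0
Step 4 [EW]: N:wait,E:empty,S:wait,W:empty | queues: N=0 E=0 S=3 W=0
Step 5 [EW]: N:wait,E:empty,S:wait,W:empty | queues: N=0 E=0 S=3 W=0
Step 6 [EW]: N:wait,E:empty,S:wait,W:empty | queues: N=0 E=0 S=3 W=0
Step 7 [NS]: N:empty,E:wait,S:car4-GO,W:wait | queues: N=0 E=0 S=2 W=0
Step 8 [NS]: N:empty,E:wait,S:car5-GO,W:wait | queues: N=0 E=0 S=1 W=0
Cars crossed by step 8: 6

Answer: 6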